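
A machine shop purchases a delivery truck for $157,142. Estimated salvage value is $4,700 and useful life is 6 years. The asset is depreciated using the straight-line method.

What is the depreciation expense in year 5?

Depreciable base = $157,142 − $4,700 = $152,442.
Annual expense = $152,442 / 6 = $25,407.

$25,407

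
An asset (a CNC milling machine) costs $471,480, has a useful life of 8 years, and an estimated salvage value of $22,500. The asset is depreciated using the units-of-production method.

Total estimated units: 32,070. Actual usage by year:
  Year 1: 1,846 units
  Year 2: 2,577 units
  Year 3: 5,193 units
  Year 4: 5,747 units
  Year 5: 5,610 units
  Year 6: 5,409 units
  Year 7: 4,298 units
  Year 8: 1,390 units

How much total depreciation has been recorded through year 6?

$369,348

Depreciable base = $471,480 − $22,500 = $448,980.
Rate = $448,980 / 32,070 units = $14 per unit.
Year 1: 1,846 × $14 = $25,844. Book value $445,636.
Year 2: 2,577 × $14 = $36,078. Book value $409,558.
Year 3: 5,193 × $14 = $72,702. Book value $336,856.
Year 4: 5,747 × $14 = $80,458. Book value $256,398.
Year 5: 5,610 × $14 = $78,540. Book value $177,858.
Year 6: 5,409 × $14 = $75,726. Book value $102,132.
Accumulated through year 6 = $471,480 − $102,132 = $369,348.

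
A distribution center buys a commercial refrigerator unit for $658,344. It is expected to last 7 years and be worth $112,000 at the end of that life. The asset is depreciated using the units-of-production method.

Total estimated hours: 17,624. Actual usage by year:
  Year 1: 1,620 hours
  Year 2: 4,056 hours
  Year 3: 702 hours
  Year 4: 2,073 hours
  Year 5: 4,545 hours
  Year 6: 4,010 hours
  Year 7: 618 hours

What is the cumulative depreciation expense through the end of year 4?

Depreciable base = $658,344 − $112,000 = $546,344.
Rate = $546,344 / 17,624 hours = $31 per hour.
Year 1: 1,620 × $31 = $50,220. Book value $608,124.
Year 2: 4,056 × $31 = $125,736. Book value $482,388.
Year 3: 702 × $31 = $21,762. Book value $460,626.
Year 4: 2,073 × $31 = $64,263. Book value $396,363.
Accumulated through year 4 = $658,344 − $396,363 = $261,981.

$261,981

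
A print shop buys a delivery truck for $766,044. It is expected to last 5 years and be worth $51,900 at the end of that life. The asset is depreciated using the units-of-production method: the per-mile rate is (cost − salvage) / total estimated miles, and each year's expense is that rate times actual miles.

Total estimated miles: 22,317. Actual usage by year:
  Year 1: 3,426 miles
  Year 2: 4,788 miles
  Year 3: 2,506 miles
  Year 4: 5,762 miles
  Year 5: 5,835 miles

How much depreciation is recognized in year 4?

Depreciable base = $766,044 − $51,900 = $714,144.
Rate = $714,144 / 22,317 miles = $32 per mile.
Year 1: 3,426 × $32 = $109,632. Book value $656,412.
Year 2: 4,788 × $32 = $153,216. Book value $503,196.
Year 3: 2,506 × $32 = $80,192. Book value $423,004.
Year 4: 5,762 × $32 = $184,384. Book value $238,620.

$184,384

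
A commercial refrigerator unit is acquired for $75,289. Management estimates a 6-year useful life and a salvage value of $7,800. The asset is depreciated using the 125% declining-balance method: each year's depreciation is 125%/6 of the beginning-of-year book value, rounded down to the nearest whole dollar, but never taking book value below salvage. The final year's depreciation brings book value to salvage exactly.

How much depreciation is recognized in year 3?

$9,830

Depreciable base = $75,289 − $7,800 = $67,489.
Year 1: ⌊$75,289 × 125%/6⌋ = $15,685. Book value $59,604.
Year 2: ⌊$59,604 × 125%/6⌋ = $12,417. Book value $47,187.
Year 3: ⌊$47,187 × 125%/6⌋ = $9,830. Book value $37,357.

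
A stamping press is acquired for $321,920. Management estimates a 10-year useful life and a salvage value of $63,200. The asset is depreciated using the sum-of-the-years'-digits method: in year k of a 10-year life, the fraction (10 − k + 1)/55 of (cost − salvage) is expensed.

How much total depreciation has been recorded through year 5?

Depreciable base = $321,920 − $63,200 = $258,720.
Sum of the years' digits = 10+9+8+7+6+5+4+3+2+1 = 55.
Year 1: $258,720 × 10/55 = $47,040. Book value $274,880.
Year 2: $258,720 × 9/55 = $42,336. Book value $232,544.
Year 3: $258,720 × 8/55 = $37,632. Book value $194,912.
Year 4: $258,720 × 7/55 = $32,928. Book value $161,984.
Year 5: $258,720 × 6/55 = $28,224. Book value $133,760.
Accumulated through year 5 = $321,920 − $133,760 = $188,160.

$188,160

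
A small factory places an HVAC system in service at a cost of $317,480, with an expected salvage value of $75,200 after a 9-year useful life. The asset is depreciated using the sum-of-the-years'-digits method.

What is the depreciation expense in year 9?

$5,384

Depreciable base = $317,480 − $75,200 = $242,280.
Sum of the years' digits = 9+8+7+6+5+4+3+2+1 = 45.
Year 1: $242,280 × 9/45 = $48,456. Book value $269,024.
Year 2: $242,280 × 8/45 = $43,072. Book value $225,952.
Year 3: $242,280 × 7/45 = $37,688. Book value $188,264.
Year 4: $242,280 × 6/45 = $32,304. Book value $155,960.
Year 5: $242,280 × 5/45 = $26,920. Book value $129,040.
Year 6: $242,280 × 4/45 = $21,536. Book value $107,504.
Year 7: $242,280 × 3/45 = $16,152. Book value $91,352.
Year 8: $242,280 × 2/45 = $10,768. Book value $80,584.
Year 9: $242,280 × 1/45 = $5,384. Book value $75,200.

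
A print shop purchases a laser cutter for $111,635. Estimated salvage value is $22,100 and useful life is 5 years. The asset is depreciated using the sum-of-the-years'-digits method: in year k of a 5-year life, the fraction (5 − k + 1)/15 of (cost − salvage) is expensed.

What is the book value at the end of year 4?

$28,069

Depreciable base = $111,635 − $22,100 = $89,535.
Sum of the years' digits = 5+4+3+2+1 = 15.
Year 1: $89,535 × 5/15 = $29,845. Book value $81,790.
Year 2: $89,535 × 4/15 = $23,876. Book value $57,914.
Year 3: $89,535 × 3/15 = $17,907. Book value $40,007.
Year 4: $89,535 × 2/15 = $11,938. Book value $28,069.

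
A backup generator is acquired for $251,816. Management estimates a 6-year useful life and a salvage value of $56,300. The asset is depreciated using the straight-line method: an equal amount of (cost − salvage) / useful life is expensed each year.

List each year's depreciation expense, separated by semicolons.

Depreciable base = $251,816 − $56,300 = $195,516.
Annual expense = $195,516 / 6 = $32,586.
End of year 1: book value $219,230.
End of year 2: book value $186,644.
End of year 3: book value $154,058.
End of year 4: book value $121,472.
End of year 5: book value $88,886.
End of year 6: book value $56,300.

$32,586; $32,586; $32,586; $32,586; $32,586; $32,586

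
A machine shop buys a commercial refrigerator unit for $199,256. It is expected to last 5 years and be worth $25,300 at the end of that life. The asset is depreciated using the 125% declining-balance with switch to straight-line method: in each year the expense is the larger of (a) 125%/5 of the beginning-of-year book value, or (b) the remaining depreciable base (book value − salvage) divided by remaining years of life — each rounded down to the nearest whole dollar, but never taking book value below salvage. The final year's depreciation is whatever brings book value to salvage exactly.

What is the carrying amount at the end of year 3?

Depreciable base = $199,256 − $25,300 = $173,956.
Year 1: DB = ⌊$199,256 × 125%/5⌋ = $49,814; SL = ⌊$173,956/5⌋ = $34,791 → take DB $49,814. Book value $149,442.
Year 2: DB = ⌊$149,442 × 125%/5⌋ = $37,360; SL = ⌊$124,142/4⌋ = $31,035 → take DB $37,360. Book value $112,082.
Year 3: DB = ⌊$112,082 × 125%/5⌋ = $28,020; SL = ⌊$86,782/3⌋ = $28,927 → take SL $28,927. Book value $83,155.

$83,155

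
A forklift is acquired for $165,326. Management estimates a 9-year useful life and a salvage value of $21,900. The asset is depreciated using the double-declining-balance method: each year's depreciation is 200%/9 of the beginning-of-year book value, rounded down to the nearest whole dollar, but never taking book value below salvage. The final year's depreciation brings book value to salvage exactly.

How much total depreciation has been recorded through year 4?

Depreciable base = $165,326 − $21,900 = $143,426.
Year 1: ⌊$165,326 × 200%/9⌋ = $36,739. Book value $128,587.
Year 2: ⌊$128,587 × 200%/9⌋ = $28,574. Book value $100,013.
Year 3: ⌊$100,013 × 200%/9⌋ = $22,225. Book value $77,788.
Year 4: ⌊$77,788 × 200%/9⌋ = $17,286. Book value $60,502.
Accumulated through year 4 = $165,326 − $60,502 = $104,824.

$104,824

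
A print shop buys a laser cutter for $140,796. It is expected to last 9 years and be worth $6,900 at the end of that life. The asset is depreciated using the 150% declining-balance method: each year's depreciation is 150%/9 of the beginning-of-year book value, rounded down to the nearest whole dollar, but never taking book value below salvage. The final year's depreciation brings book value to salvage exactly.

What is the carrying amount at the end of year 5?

Depreciable base = $140,796 − $6,900 = $133,896.
Year 1: ⌊$140,796 × 150%/9⌋ = $23,466. Book value $117,330.
Year 2: ⌊$117,330 × 150%/9⌋ = $19,555. Book value $97,775.
Year 3: ⌊$97,775 × 150%/9⌋ = $16,295. Book value $81,480.
Year 4: ⌊$81,480 × 150%/9⌋ = $13,580. Book value $67,900.
Year 5: ⌊$67,900 × 150%/9⌋ = $11,316. Book value $56,584.

$56,584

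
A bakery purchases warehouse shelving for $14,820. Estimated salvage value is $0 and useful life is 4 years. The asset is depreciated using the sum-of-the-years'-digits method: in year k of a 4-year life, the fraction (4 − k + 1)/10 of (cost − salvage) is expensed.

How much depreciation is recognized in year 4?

$1,482

Depreciable base = $14,820 − $0 = $14,820.
Sum of the years' digits = 4+3+2+1 = 10.
Year 1: $14,820 × 4/10 = $5,928. Book value $8,892.
Year 2: $14,820 × 3/10 = $4,446. Book value $4,446.
Year 3: $14,820 × 2/10 = $2,964. Book value $1,482.
Year 4: $14,820 × 1/10 = $1,482. Book value $0.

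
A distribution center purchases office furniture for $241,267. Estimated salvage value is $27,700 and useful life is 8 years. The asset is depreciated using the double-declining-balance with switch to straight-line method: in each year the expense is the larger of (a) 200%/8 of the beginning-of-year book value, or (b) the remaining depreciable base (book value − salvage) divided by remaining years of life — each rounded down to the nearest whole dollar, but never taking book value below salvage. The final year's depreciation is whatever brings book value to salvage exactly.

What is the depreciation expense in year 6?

$14,313

Depreciable base = $241,267 − $27,700 = $213,567.
Year 1: DB = ⌊$241,267 × 200%/8⌋ = $60,316; SL = ⌊$213,567/8⌋ = $26,695 → take DB $60,316. Book value $180,951.
Year 2: DB = ⌊$180,951 × 200%/8⌋ = $45,237; SL = ⌊$153,251/7⌋ = $21,893 → take DB $45,237. Book value $135,714.
Year 3: DB = ⌊$135,714 × 200%/8⌋ = $33,928; SL = ⌊$108,014/6⌋ = $18,002 → take DB $33,928. Book value $101,786.
Year 4: DB = ⌊$101,786 × 200%/8⌋ = $25,446; SL = ⌊$74,086/5⌋ = $14,817 → take DB $25,446. Book value $76,340.
Year 5: DB = ⌊$76,340 × 200%/8⌋ = $19,085; SL = ⌊$48,640/4⌋ = $12,160 → take DB $19,085. Book value $57,255.
Year 6: DB = ⌊$57,255 × 200%/8⌋ = $14,313; SL = ⌊$29,555/3⌋ = $9,851 → take DB $14,313. Book value $42,942.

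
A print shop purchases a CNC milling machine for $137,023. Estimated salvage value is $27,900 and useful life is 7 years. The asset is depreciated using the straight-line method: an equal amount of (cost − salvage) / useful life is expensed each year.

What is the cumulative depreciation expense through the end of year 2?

$31,178

Depreciable base = $137,023 − $27,900 = $109,123.
Annual expense = $109,123 / 7 = $15,589.
End of year 1: book value $121,434.
End of year 2: book value $105,845.
Accumulated through year 2 = $137,023 − $105,845 = $31,178.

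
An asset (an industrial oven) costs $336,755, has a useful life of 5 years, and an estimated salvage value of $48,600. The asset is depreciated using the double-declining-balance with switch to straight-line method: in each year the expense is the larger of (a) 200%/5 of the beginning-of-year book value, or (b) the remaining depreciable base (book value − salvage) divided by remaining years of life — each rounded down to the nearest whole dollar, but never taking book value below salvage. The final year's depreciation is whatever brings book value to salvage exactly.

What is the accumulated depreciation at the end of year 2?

$215,523

Depreciable base = $336,755 − $48,600 = $288,155.
Year 1: DB = ⌊$336,755 × 200%/5⌋ = $134,702; SL = ⌊$288,155/5⌋ = $57,631 → take DB $134,702. Book value $202,053.
Year 2: DB = ⌊$202,053 × 200%/5⌋ = $80,821; SL = ⌊$153,453/4⌋ = $38,363 → take DB $80,821. Book value $121,232.
Accumulated through year 2 = $336,755 − $121,232 = $215,523.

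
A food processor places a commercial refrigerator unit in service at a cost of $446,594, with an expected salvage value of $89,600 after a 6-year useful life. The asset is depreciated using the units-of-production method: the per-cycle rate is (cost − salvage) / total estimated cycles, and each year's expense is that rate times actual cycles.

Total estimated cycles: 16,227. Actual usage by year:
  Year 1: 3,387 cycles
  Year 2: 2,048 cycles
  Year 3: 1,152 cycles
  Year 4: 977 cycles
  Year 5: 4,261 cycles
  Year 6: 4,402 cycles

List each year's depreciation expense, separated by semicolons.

$74,514; $45,056; $25,344; $21,494; $93,742; $96,844

Depreciable base = $446,594 − $89,600 = $356,994.
Rate = $356,994 / 16,227 cycles = $22 per cycle.
Year 1: 3,387 × $22 = $74,514. Book value $372,080.
Year 2: 2,048 × $22 = $45,056. Book value $327,024.
Year 3: 1,152 × $22 = $25,344. Book value $301,680.
Year 4: 977 × $22 = $21,494. Book value $280,186.
Year 5: 4,261 × $22 = $93,742. Book value $186,444.
Year 6: 4,402 × $22 = $96,844. Book value $89,600.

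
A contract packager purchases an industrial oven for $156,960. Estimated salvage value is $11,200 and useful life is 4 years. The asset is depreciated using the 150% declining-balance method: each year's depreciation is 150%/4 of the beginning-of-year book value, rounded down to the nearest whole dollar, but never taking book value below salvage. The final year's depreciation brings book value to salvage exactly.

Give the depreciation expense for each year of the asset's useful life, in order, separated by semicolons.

Depreciable base = $156,960 − $11,200 = $145,760.
Year 1: ⌊$156,960 × 150%/4⌋ = $58,860. Book value $98,100.
Year 2: ⌊$98,100 × 150%/4⌋ = $36,787. Book value $61,313.
Year 3: ⌊$61,313 × 150%/4⌋ = $22,992. Book value $38,321.
Year 4 (final): $38,321 − $11,200 = $27,121. Book value $11,200.

$58,860; $36,787; $22,992; $27,121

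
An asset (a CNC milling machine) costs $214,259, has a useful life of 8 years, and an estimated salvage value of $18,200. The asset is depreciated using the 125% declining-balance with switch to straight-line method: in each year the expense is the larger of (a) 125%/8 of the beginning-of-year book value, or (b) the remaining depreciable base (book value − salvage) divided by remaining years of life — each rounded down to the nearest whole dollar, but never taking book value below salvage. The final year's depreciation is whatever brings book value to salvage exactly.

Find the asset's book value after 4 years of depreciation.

Depreciable base = $214,259 − $18,200 = $196,059.
Year 1: DB = ⌊$214,259 × 125%/8⌋ = $33,477; SL = ⌊$196,059/8⌋ = $24,507 → take DB $33,477. Book value $180,782.
Year 2: DB = ⌊$180,782 × 125%/8⌋ = $28,247; SL = ⌊$162,582/7⌋ = $23,226 → take DB $28,247. Book value $152,535.
Year 3: DB = ⌊$152,535 × 125%/8⌋ = $23,833; SL = ⌊$134,335/6⌋ = $22,389 → take DB $23,833. Book value $128,702.
Year 4: DB = ⌊$128,702 × 125%/8⌋ = $20,109; SL = ⌊$110,502/5⌋ = $22,100 → take SL $22,100. Book value $106,602.

$106,602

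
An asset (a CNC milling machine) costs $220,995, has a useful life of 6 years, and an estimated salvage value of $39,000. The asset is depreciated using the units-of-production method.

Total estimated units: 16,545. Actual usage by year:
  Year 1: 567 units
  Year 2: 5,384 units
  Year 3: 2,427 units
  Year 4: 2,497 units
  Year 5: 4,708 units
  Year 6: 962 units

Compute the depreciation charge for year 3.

$26,697

Depreciable base = $220,995 − $39,000 = $181,995.
Rate = $181,995 / 16,545 units = $11 per unit.
Year 1: 567 × $11 = $6,237. Book value $214,758.
Year 2: 5,384 × $11 = $59,224. Book value $155,534.
Year 3: 2,427 × $11 = $26,697. Book value $128,837.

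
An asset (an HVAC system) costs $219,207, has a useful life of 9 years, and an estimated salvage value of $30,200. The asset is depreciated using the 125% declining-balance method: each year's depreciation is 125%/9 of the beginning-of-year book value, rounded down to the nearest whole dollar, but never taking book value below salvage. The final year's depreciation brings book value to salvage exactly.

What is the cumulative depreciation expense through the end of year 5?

$115,416

Depreciable base = $219,207 − $30,200 = $189,007.
Year 1: ⌊$219,207 × 125%/9⌋ = $30,445. Book value $188,762.
Year 2: ⌊$188,762 × 125%/9⌋ = $26,216. Book value $162,546.
Year 3: ⌊$162,546 × 125%/9⌋ = $22,575. Book value $139,971.
Year 4: ⌊$139,971 × 125%/9⌋ = $19,440. Book value $120,531.
Year 5: ⌊$120,531 × 125%/9⌋ = $16,740. Book value $103,791.
Accumulated through year 5 = $219,207 − $103,791 = $115,416.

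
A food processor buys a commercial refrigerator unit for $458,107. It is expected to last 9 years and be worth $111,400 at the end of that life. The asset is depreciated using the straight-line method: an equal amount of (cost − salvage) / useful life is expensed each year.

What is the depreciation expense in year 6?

Depreciable base = $458,107 − $111,400 = $346,707.
Annual expense = $346,707 / 9 = $38,523.

$38,523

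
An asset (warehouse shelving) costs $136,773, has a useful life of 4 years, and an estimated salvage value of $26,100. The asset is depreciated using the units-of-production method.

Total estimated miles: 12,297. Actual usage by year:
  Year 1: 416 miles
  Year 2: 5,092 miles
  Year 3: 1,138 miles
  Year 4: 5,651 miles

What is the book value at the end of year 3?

Depreciable base = $136,773 − $26,100 = $110,673.
Rate = $110,673 / 12,297 miles = $9 per mile.
Year 1: 416 × $9 = $3,744. Book value $133,029.
Year 2: 5,092 × $9 = $45,828. Book value $87,201.
Year 3: 1,138 × $9 = $10,242. Book value $76,959.

$76,959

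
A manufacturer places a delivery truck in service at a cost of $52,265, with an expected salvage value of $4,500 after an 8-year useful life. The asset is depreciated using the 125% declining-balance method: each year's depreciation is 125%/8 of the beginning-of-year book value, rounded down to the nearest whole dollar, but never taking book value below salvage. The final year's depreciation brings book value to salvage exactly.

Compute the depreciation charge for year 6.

Depreciable base = $52,265 − $4,500 = $47,765.
Year 1: ⌊$52,265 × 125%/8⌋ = $8,166. Book value $44,099.
Year 2: ⌊$44,099 × 125%/8⌋ = $6,890. Book value $37,209.
Year 3: ⌊$37,209 × 125%/8⌋ = $5,813. Book value $31,396.
Year 4: ⌊$31,396 × 125%/8⌋ = $4,905. Book value $26,491.
Year 5: ⌊$26,491 × 125%/8⌋ = $4,139. Book value $22,352.
Year 6: ⌊$22,352 × 125%/8⌋ = $3,492. Book value $18,860.

$3,492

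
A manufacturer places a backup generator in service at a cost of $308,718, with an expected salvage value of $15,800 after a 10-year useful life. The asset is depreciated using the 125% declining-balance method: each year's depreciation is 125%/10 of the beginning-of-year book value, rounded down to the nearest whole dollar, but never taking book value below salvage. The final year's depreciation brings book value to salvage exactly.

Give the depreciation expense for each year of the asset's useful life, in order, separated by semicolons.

Depreciable base = $308,718 − $15,800 = $292,918.
Year 1: ⌊$308,718 × 125%/10⌋ = $38,589. Book value $270,129.
Year 2: ⌊$270,129 × 125%/10⌋ = $33,766. Book value $236,363.
Year 3: ⌊$236,363 × 125%/10⌋ = $29,545. Book value $206,818.
Year 4: ⌊$206,818 × 125%/10⌋ = $25,852. Book value $180,966.
Year 5: ⌊$180,966 × 125%/10⌋ = $22,620. Book value $158,346.
Year 6: ⌊$158,346 × 125%/10⌋ = $19,793. Book value $138,553.
Year 7: ⌊$138,553 × 125%/10⌋ = $17,319. Book value $121,234.
Year 8: ⌊$121,234 × 125%/10⌋ = $15,154. Book value $106,080.
Year 9: ⌊$106,080 × 125%/10⌋ = $13,260. Book value $92,820.
Year 10 (final): $92,820 − $15,800 = $77,020. Book value $15,800.

$38,589; $33,766; $29,545; $25,852; $22,620; $19,793; $17,319; $15,154; $13,260; $77,020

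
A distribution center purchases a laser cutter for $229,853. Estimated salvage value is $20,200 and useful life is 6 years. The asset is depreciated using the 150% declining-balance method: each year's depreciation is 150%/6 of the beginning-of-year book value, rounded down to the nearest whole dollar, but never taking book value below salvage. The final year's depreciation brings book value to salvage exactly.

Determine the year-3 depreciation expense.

Depreciable base = $229,853 − $20,200 = $209,653.
Year 1: ⌊$229,853 × 150%/6⌋ = $57,463. Book value $172,390.
Year 2: ⌊$172,390 × 150%/6⌋ = $43,097. Book value $129,293.
Year 3: ⌊$129,293 × 150%/6⌋ = $32,323. Book value $96,970.

$32,323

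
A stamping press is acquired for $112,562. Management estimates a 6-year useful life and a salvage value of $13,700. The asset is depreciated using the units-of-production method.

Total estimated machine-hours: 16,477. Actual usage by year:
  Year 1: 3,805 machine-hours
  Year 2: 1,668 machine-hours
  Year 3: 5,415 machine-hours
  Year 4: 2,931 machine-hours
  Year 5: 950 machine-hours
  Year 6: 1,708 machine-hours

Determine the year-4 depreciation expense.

$17,586

Depreciable base = $112,562 − $13,700 = $98,862.
Rate = $98,862 / 16,477 machine-hours = $6 per machine-hour.
Year 1: 3,805 × $6 = $22,830. Book value $89,732.
Year 2: 1,668 × $6 = $10,008. Book value $79,724.
Year 3: 5,415 × $6 = $32,490. Book value $47,234.
Year 4: 2,931 × $6 = $17,586. Book value $29,648.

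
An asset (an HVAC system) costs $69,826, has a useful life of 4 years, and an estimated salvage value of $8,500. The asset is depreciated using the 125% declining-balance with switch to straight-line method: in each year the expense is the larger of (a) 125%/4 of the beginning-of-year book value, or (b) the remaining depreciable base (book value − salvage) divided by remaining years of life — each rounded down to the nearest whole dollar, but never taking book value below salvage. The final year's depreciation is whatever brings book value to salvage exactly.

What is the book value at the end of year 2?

Depreciable base = $69,826 − $8,500 = $61,326.
Year 1: DB = ⌊$69,826 × 125%/4⌋ = $21,820; SL = ⌊$61,326/4⌋ = $15,331 → take DB $21,820. Book value $48,006.
Year 2: DB = ⌊$48,006 × 125%/4⌋ = $15,001; SL = ⌊$39,506/3⌋ = $13,168 → take DB $15,001. Book value $33,005.

$33,005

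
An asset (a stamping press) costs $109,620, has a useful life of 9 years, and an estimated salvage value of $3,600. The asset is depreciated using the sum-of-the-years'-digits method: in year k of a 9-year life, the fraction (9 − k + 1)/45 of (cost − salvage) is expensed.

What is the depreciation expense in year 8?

$4,712

Depreciable base = $109,620 − $3,600 = $106,020.
Sum of the years' digits = 9+8+7+6+5+4+3+2+1 = 45.
Year 1: $106,020 × 9/45 = $21,204. Book value $88,416.
Year 2: $106,020 × 8/45 = $18,848. Book value $69,568.
Year 3: $106,020 × 7/45 = $16,492. Book value $53,076.
Year 4: $106,020 × 6/45 = $14,136. Book value $38,940.
Year 5: $106,020 × 5/45 = $11,780. Book value $27,160.
Year 6: $106,020 × 4/45 = $9,424. Book value $17,736.
Year 7: $106,020 × 3/45 = $7,068. Book value $10,668.
Year 8: $106,020 × 2/45 = $4,712. Book value $5,956.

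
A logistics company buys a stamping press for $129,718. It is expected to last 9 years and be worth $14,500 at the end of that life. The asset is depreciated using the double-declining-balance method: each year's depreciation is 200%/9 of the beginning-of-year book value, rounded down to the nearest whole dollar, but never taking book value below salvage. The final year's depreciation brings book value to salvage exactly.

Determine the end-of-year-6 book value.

Depreciable base = $129,718 − $14,500 = $115,218.
Year 1: ⌊$129,718 × 200%/9⌋ = $28,826. Book value $100,892.
Year 2: ⌊$100,892 × 200%/9⌋ = $22,420. Book value $78,472.
Year 3: ⌊$78,472 × 200%/9⌋ = $17,438. Book value $61,034.
Year 4: ⌊$61,034 × 200%/9⌋ = $13,563. Book value $47,471.
Year 5: ⌊$47,471 × 200%/9⌋ = $10,549. Book value $36,922.
Year 6: ⌊$36,922 × 200%/9⌋ = $8,204. Book value $28,718.

$28,718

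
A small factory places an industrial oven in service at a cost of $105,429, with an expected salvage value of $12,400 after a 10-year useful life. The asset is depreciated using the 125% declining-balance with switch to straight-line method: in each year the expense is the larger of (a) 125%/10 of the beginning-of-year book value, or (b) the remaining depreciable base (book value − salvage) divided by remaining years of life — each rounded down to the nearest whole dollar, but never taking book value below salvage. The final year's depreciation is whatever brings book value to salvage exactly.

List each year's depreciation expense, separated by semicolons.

$13,178; $11,531; $10,090; $8,828; $8,233; $8,233; $8,234; $8,234; $8,234; $8,234

Depreciable base = $105,429 − $12,400 = $93,029.
Year 1: DB = ⌊$105,429 × 125%/10⌋ = $13,178; SL = ⌊$93,029/10⌋ = $9,302 → take DB $13,178. Book value $92,251.
Year 2: DB = ⌊$92,251 × 125%/10⌋ = $11,531; SL = ⌊$79,851/9⌋ = $8,872 → take DB $11,531. Book value $80,720.
Year 3: DB = ⌊$80,720 × 125%/10⌋ = $10,090; SL = ⌊$68,320/8⌋ = $8,540 → take DB $10,090. Book value $70,630.
Year 4: DB = ⌊$70,630 × 125%/10⌋ = $8,828; SL = ⌊$58,230/7⌋ = $8,318 → take DB $8,828. Book value $61,802.
Year 5: DB = ⌊$61,802 × 125%/10⌋ = $7,725; SL = ⌊$49,402/6⌋ = $8,233 → take SL $8,233. Book value $53,569.
Year 6: DB = ⌊$53,569 × 125%/10⌋ = $6,696; SL = ⌊$41,169/5⌋ = $8,233 → take SL $8,233. Book value $45,336.
Year 7: DB = ⌊$45,336 × 125%/10⌋ = $5,667; SL = ⌊$32,936/4⌋ = $8,234 → take SL $8,234. Book value $37,102.
Year 8: DB = ⌊$37,102 × 125%/10⌋ = $4,637; SL = ⌊$24,702/3⌋ = $8,234 → take SL $8,234. Book value $28,868.
Year 9: DB = ⌊$28,868 × 125%/10⌋ = $3,608; SL = ⌊$16,468/2⌋ = $8,234 → take SL $8,234. Book value $20,634.
Year 10 (final): $20,634 − $12,400 = $8,234. Book value $12,400.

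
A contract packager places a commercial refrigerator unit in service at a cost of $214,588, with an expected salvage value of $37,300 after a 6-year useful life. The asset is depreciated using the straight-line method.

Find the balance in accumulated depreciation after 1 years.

$29,548

Depreciable base = $214,588 − $37,300 = $177,288.
Annual expense = $177,288 / 6 = $29,548.
End of year 1: book value $185,040.
Accumulated through year 1 = $214,588 − $185,040 = $29,548.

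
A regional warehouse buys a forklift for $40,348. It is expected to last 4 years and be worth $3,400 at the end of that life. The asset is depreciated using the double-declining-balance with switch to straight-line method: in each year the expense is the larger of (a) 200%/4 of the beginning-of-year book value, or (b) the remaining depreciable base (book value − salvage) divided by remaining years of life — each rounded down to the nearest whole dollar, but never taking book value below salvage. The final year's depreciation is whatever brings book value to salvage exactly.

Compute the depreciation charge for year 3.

$5,043

Depreciable base = $40,348 − $3,400 = $36,948.
Year 1: DB = ⌊$40,348 × 200%/4⌋ = $20,174; SL = ⌊$36,948/4⌋ = $9,237 → take DB $20,174. Book value $20,174.
Year 2: DB = ⌊$20,174 × 200%/4⌋ = $10,087; SL = ⌊$16,774/3⌋ = $5,591 → take DB $10,087. Book value $10,087.
Year 3: DB = ⌊$10,087 × 200%/4⌋ = $5,043; SL = ⌊$6,687/2⌋ = $3,343 → take DB $5,043. Book value $5,044.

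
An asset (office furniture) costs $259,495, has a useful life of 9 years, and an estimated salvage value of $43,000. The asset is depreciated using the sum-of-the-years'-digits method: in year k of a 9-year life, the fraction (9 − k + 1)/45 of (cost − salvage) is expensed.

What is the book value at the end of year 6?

$71,866

Depreciable base = $259,495 − $43,000 = $216,495.
Sum of the years' digits = 9+8+7+6+5+4+3+2+1 = 45.
Year 1: $216,495 × 9/45 = $43,299. Book value $216,196.
Year 2: $216,495 × 8/45 = $38,488. Book value $177,708.
Year 3: $216,495 × 7/45 = $33,677. Book value $144,031.
Year 4: $216,495 × 6/45 = $28,866. Book value $115,165.
Year 5: $216,495 × 5/45 = $24,055. Book value $91,110.
Year 6: $216,495 × 4/45 = $19,244. Book value $71,866.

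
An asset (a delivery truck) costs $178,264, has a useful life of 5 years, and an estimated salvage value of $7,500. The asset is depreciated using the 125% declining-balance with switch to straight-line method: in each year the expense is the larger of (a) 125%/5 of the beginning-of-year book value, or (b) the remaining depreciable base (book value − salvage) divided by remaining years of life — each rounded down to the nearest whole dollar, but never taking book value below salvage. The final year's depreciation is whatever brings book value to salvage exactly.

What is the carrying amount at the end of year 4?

$38,425

Depreciable base = $178,264 − $7,500 = $170,764.
Year 1: DB = ⌊$178,264 × 125%/5⌋ = $44,566; SL = ⌊$170,764/5⌋ = $34,152 → take DB $44,566. Book value $133,698.
Year 2: DB = ⌊$133,698 × 125%/5⌋ = $33,424; SL = ⌊$126,198/4⌋ = $31,549 → take DB $33,424. Book value $100,274.
Year 3: DB = ⌊$100,274 × 125%/5⌋ = $25,068; SL = ⌊$92,774/3⌋ = $30,924 → take SL $30,924. Book value $69,350.
Year 4: DB = ⌊$69,350 × 125%/5⌋ = $17,337; SL = ⌊$61,850/2⌋ = $30,925 → take SL $30,925. Book value $38,425.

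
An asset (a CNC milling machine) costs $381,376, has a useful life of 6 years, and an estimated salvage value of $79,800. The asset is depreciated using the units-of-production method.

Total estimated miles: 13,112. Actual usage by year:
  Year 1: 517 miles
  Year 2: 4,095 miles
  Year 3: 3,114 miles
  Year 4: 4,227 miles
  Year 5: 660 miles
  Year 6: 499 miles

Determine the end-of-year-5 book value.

Depreciable base = $381,376 − $79,800 = $301,576.
Rate = $301,576 / 13,112 miles = $23 per mile.
Year 1: 517 × $23 = $11,891. Book value $369,485.
Year 2: 4,095 × $23 = $94,185. Book value $275,300.
Year 3: 3,114 × $23 = $71,622. Book value $203,678.
Year 4: 4,227 × $23 = $97,221. Book value $106,457.
Year 5: 660 × $23 = $15,180. Book value $91,277.

$91,277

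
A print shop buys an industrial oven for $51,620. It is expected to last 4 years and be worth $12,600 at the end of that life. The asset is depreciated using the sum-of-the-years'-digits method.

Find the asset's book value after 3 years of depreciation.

$16,502

Depreciable base = $51,620 − $12,600 = $39,020.
Sum of the years' digits = 4+3+2+1 = 10.
Year 1: $39,020 × 4/10 = $15,608. Book value $36,012.
Year 2: $39,020 × 3/10 = $11,706. Book value $24,306.
Year 3: $39,020 × 2/10 = $7,804. Book value $16,502.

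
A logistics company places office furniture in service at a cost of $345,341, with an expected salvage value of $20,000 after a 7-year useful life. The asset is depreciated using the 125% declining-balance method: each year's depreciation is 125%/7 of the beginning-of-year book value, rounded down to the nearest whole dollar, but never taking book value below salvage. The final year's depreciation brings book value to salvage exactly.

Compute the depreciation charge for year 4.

Depreciable base = $345,341 − $20,000 = $325,341.
Year 1: ⌊$345,341 × 125%/7⌋ = $61,668. Book value $283,673.
Year 2: ⌊$283,673 × 125%/7⌋ = $50,655. Book value $233,018.
Year 3: ⌊$233,018 × 125%/7⌋ = $41,610. Book value $191,408.
Year 4: ⌊$191,408 × 125%/7⌋ = $34,180. Book value $157,228.

$34,180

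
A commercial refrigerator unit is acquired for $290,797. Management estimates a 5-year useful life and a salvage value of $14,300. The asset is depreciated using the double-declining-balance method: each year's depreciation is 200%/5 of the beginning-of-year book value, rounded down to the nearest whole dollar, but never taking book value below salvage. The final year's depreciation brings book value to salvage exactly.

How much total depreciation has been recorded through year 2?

Depreciable base = $290,797 − $14,300 = $276,497.
Year 1: ⌊$290,797 × 200%/5⌋ = $116,318. Book value $174,479.
Year 2: ⌊$174,479 × 200%/5⌋ = $69,791. Book value $104,688.
Accumulated through year 2 = $290,797 − $104,688 = $186,109.

$186,109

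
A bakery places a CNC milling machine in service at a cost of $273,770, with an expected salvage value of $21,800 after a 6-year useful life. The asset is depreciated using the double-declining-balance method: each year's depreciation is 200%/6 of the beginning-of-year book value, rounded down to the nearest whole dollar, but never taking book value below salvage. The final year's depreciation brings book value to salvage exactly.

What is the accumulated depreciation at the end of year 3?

Depreciable base = $273,770 − $21,800 = $251,970.
Year 1: ⌊$273,770 × 200%/6⌋ = $91,256. Book value $182,514.
Year 2: ⌊$182,514 × 200%/6⌋ = $60,838. Book value $121,676.
Year 3: ⌊$121,676 × 200%/6⌋ = $40,558. Book value $81,118.
Accumulated through year 3 = $273,770 − $81,118 = $192,652.

$192,652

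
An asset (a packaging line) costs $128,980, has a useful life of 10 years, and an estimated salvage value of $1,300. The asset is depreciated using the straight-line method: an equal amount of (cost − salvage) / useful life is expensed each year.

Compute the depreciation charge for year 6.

Depreciable base = $128,980 − $1,300 = $127,680.
Annual expense = $127,680 / 10 = $12,768.

$12,768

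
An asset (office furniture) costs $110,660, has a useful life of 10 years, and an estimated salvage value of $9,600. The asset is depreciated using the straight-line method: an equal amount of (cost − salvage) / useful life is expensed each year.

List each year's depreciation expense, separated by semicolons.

$10,106; $10,106; $10,106; $10,106; $10,106; $10,106; $10,106; $10,106; $10,106; $10,106

Depreciable base = $110,660 − $9,600 = $101,060.
Annual expense = $101,060 / 10 = $10,106.
End of year 1: book value $100,554.
End of year 2: book value $90,448.
End of year 3: book value $80,342.
End of year 4: book value $70,236.
End of year 5: book value $60,130.
End of year 6: book value $50,024.
End of year 7: book value $39,918.
End of year 8: book value $29,812.
End of year 9: book value $19,706.
End of year 10: book value $9,600.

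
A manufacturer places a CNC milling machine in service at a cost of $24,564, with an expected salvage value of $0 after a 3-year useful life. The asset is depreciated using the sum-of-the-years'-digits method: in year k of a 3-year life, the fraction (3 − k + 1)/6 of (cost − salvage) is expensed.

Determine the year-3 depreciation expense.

$4,094

Depreciable base = $24,564 − $0 = $24,564.
Sum of the years' digits = 3+2+1 = 6.
Year 1: $24,564 × 3/6 = $12,282. Book value $12,282.
Year 2: $24,564 × 2/6 = $8,188. Book value $4,094.
Year 3: $24,564 × 1/6 = $4,094. Book value $0.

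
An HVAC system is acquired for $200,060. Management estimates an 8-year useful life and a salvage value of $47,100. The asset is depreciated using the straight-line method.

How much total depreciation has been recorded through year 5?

$95,600

Depreciable base = $200,060 − $47,100 = $152,960.
Annual expense = $152,960 / 8 = $19,120.
End of year 1: book value $180,940.
End of year 2: book value $161,820.
End of year 3: book value $142,700.
End of year 4: book value $123,580.
End of year 5: book value $104,460.
Accumulated through year 5 = $200,060 − $104,460 = $95,600.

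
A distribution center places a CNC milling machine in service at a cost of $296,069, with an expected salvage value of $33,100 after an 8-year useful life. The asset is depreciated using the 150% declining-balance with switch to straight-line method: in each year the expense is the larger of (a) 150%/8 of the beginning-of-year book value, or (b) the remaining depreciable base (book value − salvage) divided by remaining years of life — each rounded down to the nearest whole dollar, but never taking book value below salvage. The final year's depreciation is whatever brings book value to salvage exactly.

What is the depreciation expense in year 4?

$29,776

Depreciable base = $296,069 − $33,100 = $262,969.
Year 1: DB = ⌊$296,069 × 150%/8⌋ = $55,512; SL = ⌊$262,969/8⌋ = $32,871 → take DB $55,512. Book value $240,557.
Year 2: DB = ⌊$240,557 × 150%/8⌋ = $45,104; SL = ⌊$207,457/7⌋ = $29,636 → take DB $45,104. Book value $195,453.
Year 3: DB = ⌊$195,453 × 150%/8⌋ = $36,647; SL = ⌊$162,353/6⌋ = $27,058 → take DB $36,647. Book value $158,806.
Year 4: DB = ⌊$158,806 × 150%/8⌋ = $29,776; SL = ⌊$125,706/5⌋ = $25,141 → take DB $29,776. Book value $129,030.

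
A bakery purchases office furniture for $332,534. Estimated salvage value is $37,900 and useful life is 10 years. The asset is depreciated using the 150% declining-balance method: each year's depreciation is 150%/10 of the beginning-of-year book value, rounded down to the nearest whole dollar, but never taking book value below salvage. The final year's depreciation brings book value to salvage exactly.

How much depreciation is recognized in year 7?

$18,812

Depreciable base = $332,534 − $37,900 = $294,634.
Year 1: ⌊$332,534 × 150%/10⌋ = $49,880. Book value $282,654.
Year 2: ⌊$282,654 × 150%/10⌋ = $42,398. Book value $240,256.
Year 3: ⌊$240,256 × 150%/10⌋ = $36,038. Book value $204,218.
Year 4: ⌊$204,218 × 150%/10⌋ = $30,632. Book value $173,586.
Year 5: ⌊$173,586 × 150%/10⌋ = $26,037. Book value $147,549.
Year 6: ⌊$147,549 × 150%/10⌋ = $22,132. Book value $125,417.
Year 7: ⌊$125,417 × 150%/10⌋ = $18,812. Book value $106,605.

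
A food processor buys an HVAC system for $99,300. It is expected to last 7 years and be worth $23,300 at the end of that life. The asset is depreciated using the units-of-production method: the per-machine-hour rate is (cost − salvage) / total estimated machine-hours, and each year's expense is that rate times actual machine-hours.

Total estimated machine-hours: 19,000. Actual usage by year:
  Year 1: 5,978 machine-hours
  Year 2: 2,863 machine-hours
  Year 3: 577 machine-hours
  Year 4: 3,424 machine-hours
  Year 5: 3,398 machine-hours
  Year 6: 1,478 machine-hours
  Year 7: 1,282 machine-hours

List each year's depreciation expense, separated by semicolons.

$23,912; $11,452; $2,308; $13,696; $13,592; $5,912; $5,128

Depreciable base = $99,300 − $23,300 = $76,000.
Rate = $76,000 / 19,000 machine-hours = $4 per machine-hour.
Year 1: 5,978 × $4 = $23,912. Book value $75,388.
Year 2: 2,863 × $4 = $11,452. Book value $63,936.
Year 3: 577 × $4 = $2,308. Book value $61,628.
Year 4: 3,424 × $4 = $13,696. Book value $47,932.
Year 5: 3,398 × $4 = $13,592. Book value $34,340.
Year 6: 1,478 × $4 = $5,912. Book value $28,428.
Year 7: 1,282 × $4 = $5,128. Book value $23,300.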